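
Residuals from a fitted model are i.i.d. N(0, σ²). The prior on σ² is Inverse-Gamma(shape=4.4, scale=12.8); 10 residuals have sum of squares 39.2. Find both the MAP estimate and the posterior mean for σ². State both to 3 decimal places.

Posterior: Inverse-Gamma(shape = 4.4+10/2 = 9.4, scale = 12.8+39.2/2 = 32.4).
Mode = β/(α+1) = 32.4/10.4 = 3.115.
Mean = β/(α−1) = 32.4/8.4 = 3.857.
Mean > mode: the posterior has a right tail.

MAP: 3.115. Posterior mean: 3.857.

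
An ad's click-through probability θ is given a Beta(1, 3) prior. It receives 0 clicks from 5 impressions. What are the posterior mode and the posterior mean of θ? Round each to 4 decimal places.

posterior mode = 0.0000, posterior mean = 0.1111

Posterior: Beta(1+0, 3+5) = Beta(1, 8).
Since α = 1 ≤ 1 and β > 1, the Beta density is monotone decreasing on [0,1]; the mode is at 0.
Mean = 1/(1+8) = 0.1111.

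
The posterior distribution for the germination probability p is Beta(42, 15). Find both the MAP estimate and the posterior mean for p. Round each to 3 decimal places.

MAP = 0.745; posterior mean = 0.737

Mode = (42−1)/(42+15−2) = 41/55 = 0.745.
Mean = 42/(42+15) = 42/57 = 0.737.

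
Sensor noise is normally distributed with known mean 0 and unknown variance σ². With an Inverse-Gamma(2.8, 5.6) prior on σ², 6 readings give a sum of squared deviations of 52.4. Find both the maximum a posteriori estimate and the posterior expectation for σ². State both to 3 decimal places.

Posterior: Inverse-Gamma(shape = 2.8+6/2 = 5.8, scale = 5.6+52.4/2 = 31.8).
Mode = β/(α+1) = 31.8/6.8 = 4.676.
Mean = β/(α−1) = 31.8/4.8 = 6.625.
Mean > mode: the posterior has a right tail.

MAP: 4.676. Posterior mean: 6.625.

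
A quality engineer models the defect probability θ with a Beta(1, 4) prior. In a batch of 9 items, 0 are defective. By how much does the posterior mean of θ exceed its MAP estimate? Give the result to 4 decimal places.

Posterior: Beta(1+0, 4+9) = Beta(1, 13).
Since α = 1 ≤ 1 and β > 1, the Beta density is monotone decreasing on [0,1]; the mode is at 0.
Mean = 1/(1+13) = 0.0714.
Difference = 0.0714 − 0.0000 = 0.0714.

0.0714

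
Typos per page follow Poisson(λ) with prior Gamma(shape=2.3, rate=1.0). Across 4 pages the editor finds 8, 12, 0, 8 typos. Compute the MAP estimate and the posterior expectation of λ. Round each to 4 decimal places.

Σ counts = 28. Posterior: Gamma(shape = 2.3+28 = 30.3, rate = 1.0+4 = 5.0).
Mode = (α−1)/β = 29.3/5.0 = 5.8600.
Mean = α/β = 30.3/5.0 = 6.0600.
Mean > mode: the posterior has a right tail.

MAP: 5.8600. Posterior mean: 6.0600.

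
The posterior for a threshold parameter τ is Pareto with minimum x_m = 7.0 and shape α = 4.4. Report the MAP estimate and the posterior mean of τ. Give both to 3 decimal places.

The Pareto density is strictly decreasing on [x_m, ∞), so the mode is x_m = 7.000.
Mean = α·x_m/(α−1) = 4.4·7.0/3.4 = 9.059.
The posterior is right-skewed, so the mean exceeds the mode.

MAP estimate = 7.000, posterior mean = 9.059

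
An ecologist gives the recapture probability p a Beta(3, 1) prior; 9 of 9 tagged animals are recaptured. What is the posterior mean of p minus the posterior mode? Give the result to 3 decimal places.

-0.077

Posterior: Beta(3+9, 1+0) = Beta(12, 1).
Since β = 1 ≤ 1 and α > 1, the Beta density is monotone increasing on [0,1]; the mode is at 1.
Mean = 12/(12+1) = 0.923.
Difference = 0.923 − 1.000 = -0.077.
The posterior is left-skewed, so the mode exceeds the mean.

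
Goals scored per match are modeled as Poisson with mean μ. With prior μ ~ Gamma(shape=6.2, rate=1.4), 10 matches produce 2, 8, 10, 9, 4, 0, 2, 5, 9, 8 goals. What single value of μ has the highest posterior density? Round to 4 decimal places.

Σ counts = 57. Posterior: Gamma(shape = 6.2+57 = 63.2, rate = 1.4+10 = 11.4).
Mode = (α−1)/β = 62.2/11.4 = 5.4561.
Mean = α/β = 63.2/11.4 = 5.5439.
This is the posterior mode — the MAP estimate.

5.4561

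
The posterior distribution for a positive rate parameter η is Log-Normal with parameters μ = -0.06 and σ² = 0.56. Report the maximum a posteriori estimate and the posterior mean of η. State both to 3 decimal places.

η_MAP = 0.538, E[η|data] = 1.246

Mode = exp(μ − σ²) = exp(-0.62) = 0.538.
Mean = exp(μ + σ²/2) = exp(0.220) = 1.246.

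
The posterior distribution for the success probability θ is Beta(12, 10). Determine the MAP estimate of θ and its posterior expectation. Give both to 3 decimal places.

MAP = 0.550, posterior mean = 0.545

Mode = (12−1)/(12+10−2) = 11/20 = 0.550.
Mean = 12/(12+10) = 12/22 = 0.545.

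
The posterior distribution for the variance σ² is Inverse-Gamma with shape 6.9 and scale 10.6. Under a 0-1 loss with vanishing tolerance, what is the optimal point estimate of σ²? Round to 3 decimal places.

1.342

Mode = β/(α+1) = 10.6/7.9 = 1.342.
Mean = β/(α−1) = 10.6/5.9 = 1.797.
This is the posterior mode — the MAP estimate.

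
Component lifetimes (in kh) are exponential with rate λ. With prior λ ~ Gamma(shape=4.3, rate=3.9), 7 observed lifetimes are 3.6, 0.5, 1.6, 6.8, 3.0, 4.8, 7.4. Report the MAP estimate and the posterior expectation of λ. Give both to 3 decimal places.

MAP = 0.326, posterior mean = 0.358

Σ times = 27.7. Posterior: Gamma(shape = 4.3+7 = 11.3, rate = 3.9+27.7 = 31.6).
Mode = (α−1)/β = 10.3/31.6 = 0.326.
Mean = α/β = 11.3/31.6 = 0.358.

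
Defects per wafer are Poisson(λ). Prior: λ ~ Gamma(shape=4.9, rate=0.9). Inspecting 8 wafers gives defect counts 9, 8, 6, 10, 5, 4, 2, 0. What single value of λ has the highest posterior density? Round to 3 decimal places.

Σ counts = 44. Posterior: Gamma(shape = 4.9+44 = 48.9, rate = 0.9+8 = 8.9).
Mode = (α−1)/β = 47.9/8.9 = 5.382.
Mean = α/β = 48.9/8.9 = 5.494.
This is the posterior mode — the MAP estimate.

5.382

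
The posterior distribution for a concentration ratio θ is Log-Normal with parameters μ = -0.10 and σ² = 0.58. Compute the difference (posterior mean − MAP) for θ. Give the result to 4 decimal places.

Mode = exp(μ − σ²) = exp(-0.68) = 0.5066.
Mean = exp(μ + σ²/2) = exp(0.190) = 1.2092.
Difference = 1.2092 − 0.5066 = 0.7026.

0.7026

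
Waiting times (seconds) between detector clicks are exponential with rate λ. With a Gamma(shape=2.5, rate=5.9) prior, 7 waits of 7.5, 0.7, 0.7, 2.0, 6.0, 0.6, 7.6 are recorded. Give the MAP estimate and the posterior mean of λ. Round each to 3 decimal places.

Σ times = 25.1. Posterior: Gamma(shape = 2.5+7 = 9.5, rate = 5.9+25.1 = 31.0).
Mode = (α−1)/β = 8.5/31.0 = 0.274.
Mean = α/β = 9.5/31.0 = 0.306.

MAP: 0.274. Posterior mean: 0.306.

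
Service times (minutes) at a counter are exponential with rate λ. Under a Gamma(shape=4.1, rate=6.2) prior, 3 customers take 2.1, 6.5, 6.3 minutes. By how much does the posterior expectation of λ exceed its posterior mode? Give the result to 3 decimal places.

0.047

Σ times = 14.9. Posterior: Gamma(shape = 4.1+3 = 7.1, rate = 6.2+14.9 = 21.1).
Mode = (α−1)/β = 6.1/21.1 = 0.289.
Mean = α/β = 7.1/21.1 = 0.336.
Difference = 0.336 − 0.289 = 0.047.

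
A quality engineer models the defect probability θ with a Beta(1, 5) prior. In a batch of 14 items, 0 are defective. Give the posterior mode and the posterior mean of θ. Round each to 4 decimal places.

Posterior: Beta(1+0, 5+14) = Beta(1, 19).
Since α = 1 ≤ 1 and β > 1, the Beta density is monotone decreasing on [0,1]; the mode is at 0.
Mean = 1/(1+19) = 0.0500.

θ_MAP = 0.0000, E[θ|data] = 0.0500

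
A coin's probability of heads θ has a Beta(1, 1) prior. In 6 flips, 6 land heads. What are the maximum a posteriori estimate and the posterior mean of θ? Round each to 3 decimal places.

Posterior: Beta(1+6, 1+0) = Beta(7, 1).
Since β = 1 ≤ 1 and α > 1, the Beta density is monotone increasing on [0,1]; the mode is at 1.
Mean = 7/(7+1) = 0.875.

MAP = 1.000; posterior mean = 0.875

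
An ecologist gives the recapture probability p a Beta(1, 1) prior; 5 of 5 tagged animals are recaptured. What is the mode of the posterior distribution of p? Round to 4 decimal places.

Posterior: Beta(1+5, 1+0) = Beta(6, 1).
Since β = 1 ≤ 1 and α > 1, the Beta density is monotone increasing on [0,1]; the mode is at 1.
Mean = 6/(6+1) = 0.8571.
This is the posterior mode — the MAP estimate.

1.0000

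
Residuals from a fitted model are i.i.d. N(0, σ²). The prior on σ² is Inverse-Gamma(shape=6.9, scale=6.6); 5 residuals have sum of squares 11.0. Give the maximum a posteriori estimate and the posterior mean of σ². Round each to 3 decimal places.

Posterior: Inverse-Gamma(shape = 6.9+5/2 = 9.4, scale = 6.6+11.0/2 = 12.1).
Mode = β/(α+1) = 12.1/10.4 = 1.163.
Mean = β/(α−1) = 12.1/8.4 = 1.440.
Right-skewed posterior ⇒ mode < mean.

maximum a posteriori estimate = 1.163, posterior mean = 1.440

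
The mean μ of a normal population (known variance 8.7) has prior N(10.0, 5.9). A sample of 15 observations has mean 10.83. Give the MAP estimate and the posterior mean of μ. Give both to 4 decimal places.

Posterior for μ is Normal. Precision-weighted mean: (1/5.9·10.0 + 15/8.7·10.83) / (1/5.9 + 15/8.7) = 10.7557.
A Normal posterior is symmetric, so mode = mean.

μ_MAP = 10.7557, E[μ|data] = 10.7557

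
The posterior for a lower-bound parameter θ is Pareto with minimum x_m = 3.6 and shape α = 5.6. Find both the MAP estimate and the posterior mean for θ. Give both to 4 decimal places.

θ_MAP = 3.6000, E[θ|data] = 4.3826

The Pareto density is strictly decreasing on [x_m, ∞), so the mode is x_m = 3.6000.
Mean = α·x_m/(α−1) = 5.6·3.6/4.6 = 4.3826.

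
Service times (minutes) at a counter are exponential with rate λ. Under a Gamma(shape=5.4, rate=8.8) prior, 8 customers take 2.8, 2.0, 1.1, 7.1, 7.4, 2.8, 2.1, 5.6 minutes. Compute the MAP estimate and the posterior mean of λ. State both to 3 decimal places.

λ_MAP = 0.312, E[λ|data] = 0.338

Σ times = 30.9. Posterior: Gamma(shape = 5.4+8 = 13.4, rate = 8.8+30.9 = 39.7).
Mode = (α−1)/β = 12.4/39.7 = 0.312.
Mean = α/β = 13.4/39.7 = 0.338.
The posterior is right-skewed, so the mean exceeds the mode.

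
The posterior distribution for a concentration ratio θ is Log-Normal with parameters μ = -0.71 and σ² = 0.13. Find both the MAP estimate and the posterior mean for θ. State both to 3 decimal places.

MAP estimate = 0.432, posterior mean = 0.525

Mode = exp(μ − σ²) = exp(-0.84) = 0.432.
Mean = exp(μ + σ²/2) = exp(-0.645) = 0.525.
Mean > mode: the posterior has a right tail.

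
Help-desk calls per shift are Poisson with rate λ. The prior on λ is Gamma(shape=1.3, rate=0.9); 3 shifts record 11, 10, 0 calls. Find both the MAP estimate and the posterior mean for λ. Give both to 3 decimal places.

Σ counts = 21. Posterior: Gamma(shape = 1.3+21 = 22.3, rate = 0.9+3 = 3.9).
Mode = (α−1)/β = 21.3/3.9 = 5.462.
Mean = α/β = 22.3/3.9 = 5.718.

MAP = 5.462, posterior mean = 5.718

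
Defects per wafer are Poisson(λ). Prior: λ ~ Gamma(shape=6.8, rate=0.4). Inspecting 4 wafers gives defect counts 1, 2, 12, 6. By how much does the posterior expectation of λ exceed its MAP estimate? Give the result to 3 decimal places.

Σ counts = 21. Posterior: Gamma(shape = 6.8+21 = 27.8, rate = 0.4+4 = 4.4).
Mode = (α−1)/β = 26.8/4.4 = 6.091.
Mean = α/β = 27.8/4.4 = 6.318.
Difference = 6.318 − 6.091 = 0.227.

0.227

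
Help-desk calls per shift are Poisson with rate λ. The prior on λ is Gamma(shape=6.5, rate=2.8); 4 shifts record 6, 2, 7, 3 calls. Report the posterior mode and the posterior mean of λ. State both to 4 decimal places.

posterior mode = 3.4559, posterior mean = 3.6029

Σ counts = 18. Posterior: Gamma(shape = 6.5+18 = 24.5, rate = 2.8+4 = 6.8).
Mode = (α−1)/β = 23.5/6.8 = 3.4559.
Mean = α/β = 24.5/6.8 = 3.6029.
The posterior is right-skewed, so the mean exceeds the mode.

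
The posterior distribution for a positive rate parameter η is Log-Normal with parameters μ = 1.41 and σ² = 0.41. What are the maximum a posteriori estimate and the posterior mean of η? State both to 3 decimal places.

maximum a posteriori estimate = 2.718, posterior mean = 5.028

Mode = exp(μ − σ²) = exp(1.00) = 2.718.
Mean = exp(μ + σ²/2) = exp(1.615) = 5.028.
Right-skewed posterior ⇒ mode < mean.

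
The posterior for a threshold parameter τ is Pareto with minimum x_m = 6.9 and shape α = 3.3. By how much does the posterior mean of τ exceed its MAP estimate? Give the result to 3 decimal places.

3.000

The Pareto density is strictly decreasing on [x_m, ∞), so the mode is x_m = 6.900.
Mean = α·x_m/(α−1) = 3.3·6.9/2.3 = 9.900.
Difference = 9.900 − 6.900 = 3.000.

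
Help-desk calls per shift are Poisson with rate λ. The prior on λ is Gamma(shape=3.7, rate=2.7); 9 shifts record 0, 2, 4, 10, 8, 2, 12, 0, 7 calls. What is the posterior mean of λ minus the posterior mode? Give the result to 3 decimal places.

0.085

Σ counts = 45. Posterior: Gamma(shape = 3.7+45 = 48.7, rate = 2.7+9 = 11.7).
Mode = (α−1)/β = 47.7/11.7 = 4.077.
Mean = α/β = 48.7/11.7 = 4.162.
Difference = 4.162 − 4.077 = 0.085.
The mean is pulled above the mode by the posterior's right skew.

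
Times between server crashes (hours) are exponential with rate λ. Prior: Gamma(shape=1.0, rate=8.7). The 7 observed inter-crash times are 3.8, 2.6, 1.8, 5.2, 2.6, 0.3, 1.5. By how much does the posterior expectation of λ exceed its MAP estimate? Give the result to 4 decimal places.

0.0377

Σ times = 17.8. Posterior: Gamma(shape = 1.0+7 = 8.0, rate = 8.7+17.8 = 26.5).
Mode = (α−1)/β = 7.0/26.5 = 0.2642.
Mean = α/β = 8.0/26.5 = 0.3019.
Difference = 0.3019 − 0.2642 = 0.0377.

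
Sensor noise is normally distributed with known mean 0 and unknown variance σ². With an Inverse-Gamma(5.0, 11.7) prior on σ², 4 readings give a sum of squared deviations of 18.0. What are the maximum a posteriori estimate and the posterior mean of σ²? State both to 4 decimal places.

MAP = 2.5875, posterior mean = 3.4500

Posterior: Inverse-Gamma(shape = 5.0+4/2 = 7.0, scale = 11.7+18.0/2 = 20.7).
Mode = β/(α+1) = 20.7/8.0 = 2.5875.
Mean = β/(α−1) = 20.7/6.0 = 3.4500.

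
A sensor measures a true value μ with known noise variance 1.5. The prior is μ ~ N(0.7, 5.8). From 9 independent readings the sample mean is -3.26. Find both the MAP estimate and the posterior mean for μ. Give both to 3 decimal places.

MAP: -3.149. Posterior mean: -3.149.

Posterior for μ is Normal. Precision-weighted mean: (1/5.8·0.7 + 9/1.5·-3.26) / (1/5.8 + 9/1.5) = -3.149.
A Normal posterior is symmetric, so mode = mean.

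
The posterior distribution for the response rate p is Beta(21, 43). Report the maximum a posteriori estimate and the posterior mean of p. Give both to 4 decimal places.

MAP = 0.3226, posterior mean = 0.3281

Mode = (21−1)/(21+43−2) = 20/62 = 0.3226.
Mean = 21/(21+43) = 21/64 = 0.3281.
Mean > mode: the posterior has a right tail.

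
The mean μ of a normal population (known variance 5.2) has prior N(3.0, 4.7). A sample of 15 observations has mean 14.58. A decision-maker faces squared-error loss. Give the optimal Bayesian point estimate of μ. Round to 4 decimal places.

Posterior for μ is Normal. Precision-weighted mean: (1/4.7·3.0 + 15/5.2·14.58) / (1/4.7 + 15/5.2) = 13.7845.
A Normal posterior is symmetric, so mode = mean.
Squared-error loss ⇒ the optimal estimator is the posterior mean.

13.7845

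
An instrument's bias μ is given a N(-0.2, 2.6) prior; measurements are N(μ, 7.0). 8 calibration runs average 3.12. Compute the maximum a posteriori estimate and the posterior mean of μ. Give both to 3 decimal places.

μ_MAP = 2.284, E[μ|data] = 2.284

Posterior for μ is Normal. Precision-weighted mean: (1/2.6·-0.2 + 8/7.0·3.12) / (1/2.6 + 8/7.0) = 2.284.
A Normal posterior is symmetric, so mode = mean.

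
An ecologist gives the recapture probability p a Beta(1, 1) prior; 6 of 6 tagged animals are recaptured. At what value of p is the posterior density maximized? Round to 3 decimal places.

Posterior: Beta(1+6, 1+0) = Beta(7, 1).
Since β = 1 ≤ 1 and α > 1, the Beta density is monotone increasing on [0,1]; the mode is at 1.
Mean = 7/(7+1) = 0.875.
This is the posterior mode — the MAP estimate.

1.000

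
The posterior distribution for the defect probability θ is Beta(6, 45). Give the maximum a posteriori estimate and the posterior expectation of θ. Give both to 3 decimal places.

Mode = (6−1)/(6+45−2) = 5/49 = 0.102.
Mean = 6/(6+45) = 6/51 = 0.118.
Right-skewed posterior ⇒ mode < mean.

MAP = 0.102; posterior mean = 0.118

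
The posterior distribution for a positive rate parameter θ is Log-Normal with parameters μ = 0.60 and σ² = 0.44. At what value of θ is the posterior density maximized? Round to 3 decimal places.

1.174

Mode = exp(μ − σ²) = exp(0.16) = 1.174.
Mean = exp(μ + σ²/2) = exp(0.820) = 2.270.
This is the posterior mode — the MAP estimate.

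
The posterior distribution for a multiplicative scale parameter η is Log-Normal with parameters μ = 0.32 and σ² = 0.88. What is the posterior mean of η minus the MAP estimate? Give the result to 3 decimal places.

Mode = exp(μ − σ²) = exp(-0.56) = 0.571.
Mean = exp(μ + σ²/2) = exp(0.760) = 2.138.
Difference = 2.138 − 0.571 = 1.567.
Mean > mode: the posterior has a right tail.

1.567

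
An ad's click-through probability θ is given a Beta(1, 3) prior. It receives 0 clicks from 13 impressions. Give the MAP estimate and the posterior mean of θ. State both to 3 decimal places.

Posterior: Beta(1+0, 3+13) = Beta(1, 16).
Since α = 1 ≤ 1 and β > 1, the Beta density is monotone decreasing on [0,1]; the mode is at 0.
Mean = 1/(1+16) = 0.059.

MAP estimate = 0.000, posterior mean = 0.059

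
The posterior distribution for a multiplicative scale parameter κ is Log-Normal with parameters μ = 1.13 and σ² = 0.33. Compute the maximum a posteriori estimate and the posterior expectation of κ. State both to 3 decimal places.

Mode = exp(μ − σ²) = exp(0.80) = 2.226.
Mean = exp(μ + σ²/2) = exp(1.295) = 3.651.
The mean is pulled above the mode by the posterior's right skew.

MAP = 2.226; posterior mean = 3.651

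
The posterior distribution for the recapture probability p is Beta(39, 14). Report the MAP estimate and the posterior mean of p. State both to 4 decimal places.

MAP = 0.7451; posterior mean = 0.7358

Mode = (39−1)/(39+14−2) = 38/51 = 0.7451.
Mean = 39/(39+14) = 39/53 = 0.7358.
The posterior is left-skewed, so the mode exceeds the mean.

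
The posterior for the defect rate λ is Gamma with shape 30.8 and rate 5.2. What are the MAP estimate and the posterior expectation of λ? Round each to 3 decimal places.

MAP = 5.731, posterior mean = 5.923

Mode = (α−1)/β = 29.8/5.2 = 5.731.
Mean = α/β = 30.8/5.2 = 5.923.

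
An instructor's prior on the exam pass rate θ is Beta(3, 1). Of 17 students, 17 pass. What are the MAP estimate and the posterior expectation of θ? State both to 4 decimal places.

Posterior: Beta(3+17, 1+0) = Beta(20, 1).
Since β = 1 ≤ 1 and α > 1, the Beta density is monotone increasing on [0,1]; the mode is at 1.
Mean = 20/(20+1) = 0.9524.
Mode > mean: the posterior has a left tail.

MAP = 1.0000; posterior mean = 0.9524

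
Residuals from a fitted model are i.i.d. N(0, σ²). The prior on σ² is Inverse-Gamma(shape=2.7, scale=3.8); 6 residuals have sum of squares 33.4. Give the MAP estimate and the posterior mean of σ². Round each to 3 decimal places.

Posterior: Inverse-Gamma(shape = 2.7+6/2 = 5.7, scale = 3.8+33.4/2 = 20.5).
Mode = β/(α+1) = 20.5/6.7 = 3.060.
Mean = β/(α−1) = 20.5/4.7 = 4.362.

MAP estimate = 3.060, posterior mean = 4.362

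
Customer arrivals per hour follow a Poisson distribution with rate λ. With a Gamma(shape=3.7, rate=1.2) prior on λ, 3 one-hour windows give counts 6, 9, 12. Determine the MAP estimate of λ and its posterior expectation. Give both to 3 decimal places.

MAP = 7.071; posterior mean = 7.310

Σ counts = 27. Posterior: Gamma(shape = 3.7+27 = 30.7, rate = 1.2+3 = 4.2).
Mode = (α−1)/β = 29.7/4.2 = 7.071.
Mean = α/β = 30.7/4.2 = 7.310.
The mean is pulled above the mode by the posterior's right skew.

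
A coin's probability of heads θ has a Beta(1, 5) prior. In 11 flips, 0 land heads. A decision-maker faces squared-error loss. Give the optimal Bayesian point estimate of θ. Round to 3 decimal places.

Posterior: Beta(1+0, 5+11) = Beta(1, 16).
Since α = 1 ≤ 1 and β > 1, the Beta density is monotone decreasing on [0,1]; the mode is at 0.
Mean = 1/(1+16) = 0.059.
Squared-error loss ⇒ the optimal estimator is the posterior mean.

0.059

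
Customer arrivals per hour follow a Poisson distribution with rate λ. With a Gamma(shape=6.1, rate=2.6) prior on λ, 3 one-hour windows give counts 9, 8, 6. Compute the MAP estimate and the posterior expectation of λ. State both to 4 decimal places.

Σ counts = 23. Posterior: Gamma(shape = 6.1+23 = 29.1, rate = 2.6+3 = 5.6).
Mode = (α−1)/β = 28.1/5.6 = 5.0179.
Mean = α/β = 29.1/5.6 = 5.1964.

MAP estimate = 5.0179, posterior expectation = 5.1964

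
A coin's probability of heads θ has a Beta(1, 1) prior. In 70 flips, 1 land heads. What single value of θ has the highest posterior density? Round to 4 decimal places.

Posterior: Beta(1+1, 1+69) = Beta(2, 70).
Mode = (2−1)/(2+70−2) = 1/70 = 0.0143.
With a flat prior the MAP equals the MLE, 1/70.
Mean = 2/(2+70) = 2/72 = 0.0278.
This is the posterior mode — the MAP estimate.

0.0143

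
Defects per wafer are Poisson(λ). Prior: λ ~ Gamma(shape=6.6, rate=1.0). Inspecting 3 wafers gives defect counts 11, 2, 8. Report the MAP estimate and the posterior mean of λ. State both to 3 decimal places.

MAP = 6.650; posterior mean = 6.900

Σ counts = 21. Posterior: Gamma(shape = 6.6+21 = 27.6, rate = 1.0+3 = 4.0).
Mode = (α−1)/β = 26.6/4.0 = 6.650.
Mean = α/β = 27.6/4.0 = 6.900.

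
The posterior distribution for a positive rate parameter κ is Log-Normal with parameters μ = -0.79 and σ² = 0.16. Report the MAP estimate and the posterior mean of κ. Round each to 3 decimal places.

MAP = 0.387; posterior mean = 0.492

Mode = exp(μ − σ²) = exp(-0.95) = 0.387.
Mean = exp(μ + σ²/2) = exp(-0.710) = 0.492.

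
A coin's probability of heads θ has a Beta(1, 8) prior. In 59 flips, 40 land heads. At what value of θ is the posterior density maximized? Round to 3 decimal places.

0.606

Posterior: Beta(1+40, 8+19) = Beta(41, 27).
Mode = (41−1)/(41+27−2) = 40/66 = 0.606.
Mean = 41/(41+27) = 41/68 = 0.603.
This is the posterior mode — the MAP estimate.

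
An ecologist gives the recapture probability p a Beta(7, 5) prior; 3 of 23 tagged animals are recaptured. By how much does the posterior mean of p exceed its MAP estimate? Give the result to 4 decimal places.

Posterior: Beta(7+3, 5+20) = Beta(10, 25).
Mode = (10−1)/(10+25−2) = 9/33 = 0.2727.
Mean = 10/(10+25) = 10/35 = 0.2857.
Difference = 0.2857 − 0.2727 = 0.0130.

0.0130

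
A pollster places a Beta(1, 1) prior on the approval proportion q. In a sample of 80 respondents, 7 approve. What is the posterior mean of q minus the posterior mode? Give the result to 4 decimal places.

Posterior: Beta(1+7, 1+73) = Beta(8, 74).
Mode = (8−1)/(8+74−2) = 7/80 = 0.0875.
With a flat prior the MAP equals the MLE, 7/80.
Mean = 8/(8+74) = 8/82 = 0.0976.
Difference = 0.0976 − 0.0875 = 0.0101.

0.0101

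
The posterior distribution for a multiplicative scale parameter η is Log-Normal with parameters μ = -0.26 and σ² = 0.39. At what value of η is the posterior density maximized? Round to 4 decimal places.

0.5220

Mode = exp(μ − σ²) = exp(-0.65) = 0.5220.
Mean = exp(μ + σ²/2) = exp(-0.065) = 0.9371.
This is the posterior mode — the MAP estimate.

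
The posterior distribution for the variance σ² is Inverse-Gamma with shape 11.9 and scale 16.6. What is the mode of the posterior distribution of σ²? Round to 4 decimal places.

Mode = β/(α+1) = 16.6/12.9 = 1.2868.
Mean = β/(α−1) = 16.6/10.9 = 1.5229.
This is the posterior mode — the MAP estimate.

1.2868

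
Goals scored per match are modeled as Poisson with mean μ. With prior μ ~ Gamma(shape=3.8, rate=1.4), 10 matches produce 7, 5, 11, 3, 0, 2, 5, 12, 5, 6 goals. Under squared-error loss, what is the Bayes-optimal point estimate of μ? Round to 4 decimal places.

5.2456

Σ counts = 56. Posterior: Gamma(shape = 3.8+56 = 59.8, rate = 1.4+10 = 11.4).
Mode = (α−1)/β = 58.8/11.4 = 5.1579.
Mean = α/β = 59.8/11.4 = 5.2456.
Squared-error loss ⇒ the optimal estimator is the posterior mean.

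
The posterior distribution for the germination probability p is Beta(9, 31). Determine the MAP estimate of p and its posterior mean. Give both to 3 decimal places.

MAP: 0.211. Posterior mean: 0.225.

Mode = (9−1)/(9+31−2) = 8/38 = 0.211.
Mean = 9/(9+31) = 9/40 = 0.225.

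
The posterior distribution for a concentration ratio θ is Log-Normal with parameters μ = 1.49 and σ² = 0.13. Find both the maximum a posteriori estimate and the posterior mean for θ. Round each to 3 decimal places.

Mode = exp(μ − σ²) = exp(1.36) = 3.896.
Mean = exp(μ + σ²/2) = exp(1.555) = 4.735.

maximum a posteriori estimate = 3.896, posterior mean = 4.735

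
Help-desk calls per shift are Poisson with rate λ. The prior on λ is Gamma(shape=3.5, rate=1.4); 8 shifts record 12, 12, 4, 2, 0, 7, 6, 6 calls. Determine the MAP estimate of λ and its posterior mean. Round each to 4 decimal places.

MAP estimate = 5.4787, posterior mean = 5.5851

Σ counts = 49. Posterior: Gamma(shape = 3.5+49 = 52.5, rate = 1.4+8 = 9.4).
Mode = (α−1)/β = 51.5/9.4 = 5.4787.
Mean = α/β = 52.5/9.4 = 5.5851.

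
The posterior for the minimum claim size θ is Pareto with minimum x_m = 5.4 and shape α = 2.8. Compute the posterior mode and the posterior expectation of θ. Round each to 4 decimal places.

MAP = 5.4000; posterior mean = 8.4000

The Pareto density is strictly decreasing on [x_m, ∞), so the mode is x_m = 5.4000.
Mean = α·x_m/(α−1) = 2.8·5.4/1.8 = 8.4000.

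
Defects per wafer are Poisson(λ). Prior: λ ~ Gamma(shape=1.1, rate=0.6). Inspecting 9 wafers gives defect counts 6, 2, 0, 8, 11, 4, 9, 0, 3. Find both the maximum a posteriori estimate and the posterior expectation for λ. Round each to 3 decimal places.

Σ counts = 43. Posterior: Gamma(shape = 1.1+43 = 44.1, rate = 0.6+9 = 9.6).
Mode = (α−1)/β = 43.1/9.6 = 4.490.
Mean = α/β = 44.1/9.6 = 4.594.
Right-skewed posterior ⇒ mode < mean.

MAP: 4.490. Posterior mean: 4.594.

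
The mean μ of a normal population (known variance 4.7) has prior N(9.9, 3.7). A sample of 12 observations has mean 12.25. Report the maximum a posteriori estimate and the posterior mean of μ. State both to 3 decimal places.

maximum a posteriori estimate = 12.025, posterior mean = 12.025

Posterior for μ is Normal. Precision-weighted mean: (1/3.7·9.9 + 12/4.7·12.25) / (1/3.7 + 12/4.7) = 12.025.
A Normal posterior is symmetric, so mode = mean.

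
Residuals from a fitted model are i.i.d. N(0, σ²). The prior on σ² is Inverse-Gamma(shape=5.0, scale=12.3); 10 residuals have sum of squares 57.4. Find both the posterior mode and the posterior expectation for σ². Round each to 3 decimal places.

Posterior: Inverse-Gamma(shape = 5.0+10/2 = 10.0, scale = 12.3+57.4/2 = 41.0).
Mode = β/(α+1) = 41.0/11.0 = 3.727.
Mean = β/(α−1) = 41.0/9.0 = 4.556.

posterior mode = 3.727, posterior expectation = 4.556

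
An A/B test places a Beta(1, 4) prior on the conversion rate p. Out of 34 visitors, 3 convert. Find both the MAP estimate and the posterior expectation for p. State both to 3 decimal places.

MAP: 0.081. Posterior mean: 0.103.

Posterior: Beta(1+3, 4+31) = Beta(4, 35).
Mode = (4−1)/(4+35−2) = 3/37 = 0.081.
Mean = 4/(4+35) = 4/39 = 0.103.
The mean is pulled above the mode by the posterior's right skew.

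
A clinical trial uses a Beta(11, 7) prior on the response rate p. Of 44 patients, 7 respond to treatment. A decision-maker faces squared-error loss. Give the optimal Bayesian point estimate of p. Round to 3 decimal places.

0.290

Posterior: Beta(11+7, 7+37) = Beta(18, 44).
Mode = (18−1)/(18+44−2) = 17/60 = 0.283.
Mean = 18/(18+44) = 18/62 = 0.290.
Squared-error loss ⇒ the optimal estimator is the posterior mean.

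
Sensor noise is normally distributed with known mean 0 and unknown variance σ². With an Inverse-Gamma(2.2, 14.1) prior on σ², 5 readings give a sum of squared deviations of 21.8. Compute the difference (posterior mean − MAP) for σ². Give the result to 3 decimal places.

2.371

Posterior: Inverse-Gamma(shape = 2.2+5/2 = 4.7, scale = 14.1+21.8/2 = 25.0).
Mode = β/(α+1) = 25.0/5.7 = 4.386.
Mean = β/(α−1) = 25.0/3.7 = 6.757.
Difference = 6.757 − 4.386 = 2.371.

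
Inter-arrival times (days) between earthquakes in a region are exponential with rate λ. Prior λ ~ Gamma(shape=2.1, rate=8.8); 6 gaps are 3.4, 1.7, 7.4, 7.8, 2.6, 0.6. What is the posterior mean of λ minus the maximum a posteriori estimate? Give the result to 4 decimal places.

0.0310

Σ times = 23.5. Posterior: Gamma(shape = 2.1+6 = 8.1, rate = 8.8+23.5 = 32.3).
Mode = (α−1)/β = 7.1/32.3 = 0.2198.
Mean = α/β = 8.1/32.3 = 0.2508.
Difference = 0.2508 − 0.2198 = 0.0310.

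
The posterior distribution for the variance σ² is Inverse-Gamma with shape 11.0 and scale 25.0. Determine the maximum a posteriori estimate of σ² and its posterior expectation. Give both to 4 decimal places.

Mode = β/(α+1) = 25.0/12.0 = 2.0833.
Mean = β/(α−1) = 25.0/10.0 = 2.5000.

MAP = 2.0833; posterior mean = 2.5000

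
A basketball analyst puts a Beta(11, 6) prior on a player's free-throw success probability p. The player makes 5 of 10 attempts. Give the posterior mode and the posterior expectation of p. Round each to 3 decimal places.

Posterior: Beta(11+5, 6+5) = Beta(16, 11).
Mode = (16−1)/(16+11−2) = 15/25 = 0.600.
Mean = 16/(16+11) = 16/27 = 0.593.
The posterior is left-skewed, so the mode exceeds the mean.

MAP: 0.600. Posterior mean: 0.593.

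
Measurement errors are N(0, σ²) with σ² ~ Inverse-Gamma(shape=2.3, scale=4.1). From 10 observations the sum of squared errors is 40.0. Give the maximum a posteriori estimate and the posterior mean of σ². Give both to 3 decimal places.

Posterior: Inverse-Gamma(shape = 2.3+10/2 = 7.3, scale = 4.1+40.0/2 = 24.1).
Mode = β/(α+1) = 24.1/8.3 = 2.904.
Mean = β/(α−1) = 24.1/6.3 = 3.825.
The posterior is right-skewed, so the mean exceeds the mode.

σ²_MAP = 2.904, E[σ²|data] = 3.825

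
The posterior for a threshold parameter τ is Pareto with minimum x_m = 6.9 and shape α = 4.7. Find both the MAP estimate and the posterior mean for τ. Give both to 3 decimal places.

The Pareto density is strictly decreasing on [x_m, ∞), so the mode is x_m = 6.900.
Mean = α·x_m/(α−1) = 4.7·6.9/3.7 = 8.765.
Mean > mode: the posterior has a right tail.

MAP: 6.900. Posterior mean: 8.765.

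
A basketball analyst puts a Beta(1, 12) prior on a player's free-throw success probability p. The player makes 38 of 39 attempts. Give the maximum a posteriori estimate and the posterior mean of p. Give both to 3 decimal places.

maximum a posteriori estimate = 0.760, posterior mean = 0.750

Posterior: Beta(1+38, 12+1) = Beta(39, 13).
Mode = (39−1)/(39+13−2) = 38/50 = 0.760.
Mean = 39/(39+13) = 39/52 = 0.750.
Mode > mean: the posterior has a left tail.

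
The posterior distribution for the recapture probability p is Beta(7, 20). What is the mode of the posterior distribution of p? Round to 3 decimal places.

0.240

Mode = (7−1)/(7+20−2) = 6/25 = 0.240.
Mean = 7/(7+20) = 7/27 = 0.259.
This is the posterior mode — the MAP estimate.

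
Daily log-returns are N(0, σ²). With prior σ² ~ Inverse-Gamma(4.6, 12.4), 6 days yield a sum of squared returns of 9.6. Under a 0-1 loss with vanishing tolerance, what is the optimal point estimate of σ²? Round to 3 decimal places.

2.000

Posterior: Inverse-Gamma(shape = 4.6+6/2 = 7.6, scale = 12.4+9.6/2 = 17.2).
Mode = β/(α+1) = 17.2/8.6 = 2.000.
Mean = β/(α−1) = 17.2/6.6 = 2.606.
This is the posterior mode — the MAP estimate.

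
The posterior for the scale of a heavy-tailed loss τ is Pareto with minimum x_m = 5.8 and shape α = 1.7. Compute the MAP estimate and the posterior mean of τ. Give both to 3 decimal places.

The Pareto density is strictly decreasing on [x_m, ∞), so the mode is x_m = 5.800.
Mean = α·x_m/(α−1) = 1.7·5.8/0.7 = 14.086.

MAP estimate = 5.800, posterior mean = 14.086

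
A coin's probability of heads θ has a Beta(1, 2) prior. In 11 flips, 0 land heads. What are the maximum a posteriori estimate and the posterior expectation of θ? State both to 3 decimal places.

MAP: 0.000. Posterior mean: 0.071.

Posterior: Beta(1+0, 2+11) = Beta(1, 13).
Since α = 1 ≤ 1 and β > 1, the Beta density is monotone decreasing on [0,1]; the mode is at 0.
Mean = 1/(1+13) = 0.071.
Mean > mode: the posterior has a right tail.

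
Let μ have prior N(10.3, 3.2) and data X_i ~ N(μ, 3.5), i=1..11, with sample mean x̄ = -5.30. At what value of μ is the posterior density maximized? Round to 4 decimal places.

-3.8891

Posterior for μ is Normal. Precision-weighted mean: (1/3.2·10.3 + 11/3.5·-5.30) / (1/3.2 + 11/3.5) = -3.8891.
A Normal posterior is symmetric, so mode = mean.
This is the posterior mode — the MAP estimate.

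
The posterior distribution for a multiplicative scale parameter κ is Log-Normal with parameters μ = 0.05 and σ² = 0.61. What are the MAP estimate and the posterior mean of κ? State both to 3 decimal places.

MAP = 0.571; posterior mean = 1.426

Mode = exp(μ − σ²) = exp(-0.56) = 0.571.
Mean = exp(μ + σ²/2) = exp(0.355) = 1.426.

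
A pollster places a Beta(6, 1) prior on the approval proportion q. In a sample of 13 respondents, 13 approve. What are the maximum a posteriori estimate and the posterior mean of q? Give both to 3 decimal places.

MAP: 1.000. Posterior mean: 0.950.

Posterior: Beta(6+13, 1+0) = Beta(19, 1).
Since β = 1 ≤ 1 and α > 1, the Beta density is monotone increasing on [0,1]; the mode is at 1.
Mean = 19/(19+1) = 0.950.
Mode > mean: the posterior has a left tail.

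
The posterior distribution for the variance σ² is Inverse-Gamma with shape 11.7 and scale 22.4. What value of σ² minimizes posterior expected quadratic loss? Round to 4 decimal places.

2.0935

Mode = β/(α+1) = 22.4/12.7 = 1.7638.
Mean = β/(α−1) = 22.4/10.7 = 2.0935.
Quadratic loss ⇒ the optimal estimator is the posterior mean.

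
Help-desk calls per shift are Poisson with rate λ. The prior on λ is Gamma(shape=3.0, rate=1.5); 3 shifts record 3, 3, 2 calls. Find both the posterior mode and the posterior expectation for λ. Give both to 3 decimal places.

Σ counts = 8. Posterior: Gamma(shape = 3.0+8 = 11.0, rate = 1.5+3 = 4.5).
Mode = (α−1)/β = 10.0/4.5 = 2.222.
Mean = α/β = 11.0/4.5 = 2.444.
Mean > mode: the posterior has a right tail.

MAP = 2.222, posterior mean = 2.444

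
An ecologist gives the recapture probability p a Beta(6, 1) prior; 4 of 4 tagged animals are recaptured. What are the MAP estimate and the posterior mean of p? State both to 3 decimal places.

Posterior: Beta(6+4, 1+0) = Beta(10, 1).
Since β = 1 ≤ 1 and α > 1, the Beta density is monotone increasing on [0,1]; the mode is at 1.
Mean = 10/(10+1) = 0.909.
The posterior is left-skewed, so the mode exceeds the mean.

MAP = 1.000; posterior mean = 0.909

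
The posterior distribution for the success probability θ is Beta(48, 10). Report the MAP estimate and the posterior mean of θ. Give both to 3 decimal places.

MAP = 0.839, posterior mean = 0.828

Mode = (48−1)/(48+10−2) = 47/56 = 0.839.
Mean = 48/(48+10) = 48/58 = 0.828.
Mode > mean: the posterior has a left tail.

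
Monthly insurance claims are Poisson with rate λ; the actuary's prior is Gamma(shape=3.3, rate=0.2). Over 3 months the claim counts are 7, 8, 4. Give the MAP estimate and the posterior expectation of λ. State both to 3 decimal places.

Σ counts = 19. Posterior: Gamma(shape = 3.3+19 = 22.3, rate = 0.2+3 = 3.2).
Mode = (α−1)/β = 21.3/3.2 = 6.656.
Mean = α/β = 22.3/3.2 = 6.969.
The posterior is right-skewed, so the mean exceeds the mode.

λ_MAP = 6.656, E[λ|data] = 6.969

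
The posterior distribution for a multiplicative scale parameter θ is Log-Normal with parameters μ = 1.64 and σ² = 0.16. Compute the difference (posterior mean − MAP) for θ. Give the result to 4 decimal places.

1.1916

Mode = exp(μ − σ²) = exp(1.48) = 4.3929.
Mean = exp(μ + σ²/2) = exp(1.720) = 5.5845.
Difference = 5.5845 − 4.3929 = 1.1916.
Right-skewed posterior ⇒ mode < mean.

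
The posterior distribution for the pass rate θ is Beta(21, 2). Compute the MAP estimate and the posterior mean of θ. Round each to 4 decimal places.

Mode = (21−1)/(21+2−2) = 20/21 = 0.9524.
Mean = 21/(21+2) = 21/23 = 0.9130.
Mode > mean: the posterior has a left tail.

MAP: 0.9524. Posterior mean: 0.9130.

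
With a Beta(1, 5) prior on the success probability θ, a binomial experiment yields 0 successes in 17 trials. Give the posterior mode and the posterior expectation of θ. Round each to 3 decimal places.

MAP: 0.000. Posterior mean: 0.043.

Posterior: Beta(1+0, 5+17) = Beta(1, 22).
Since α = 1 ≤ 1 and β > 1, the Beta density is monotone decreasing on [0,1]; the mode is at 0.
Mean = 1/(1+22) = 0.043.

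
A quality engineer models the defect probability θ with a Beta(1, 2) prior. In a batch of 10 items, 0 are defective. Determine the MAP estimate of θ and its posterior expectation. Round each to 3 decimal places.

MAP = 0.000; posterior mean = 0.077

Posterior: Beta(1+0, 2+10) = Beta(1, 12).
Since α = 1 ≤ 1 and β > 1, the Beta density is monotone decreasing on [0,1]; the mode is at 0.
Mean = 1/(1+12) = 0.077.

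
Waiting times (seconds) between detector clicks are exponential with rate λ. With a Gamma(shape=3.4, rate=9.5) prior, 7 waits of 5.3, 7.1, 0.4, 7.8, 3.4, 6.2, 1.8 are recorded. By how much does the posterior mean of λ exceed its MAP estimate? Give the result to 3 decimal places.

Σ times = 32.0. Posterior: Gamma(shape = 3.4+7 = 10.4, rate = 9.5+32.0 = 41.5).
Mode = (α−1)/β = 9.4/41.5 = 0.227.
Mean = α/β = 10.4/41.5 = 0.251.
Difference = 0.251 − 0.227 = 0.024.

0.024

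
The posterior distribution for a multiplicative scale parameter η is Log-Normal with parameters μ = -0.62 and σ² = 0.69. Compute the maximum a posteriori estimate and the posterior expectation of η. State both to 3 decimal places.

MAP = 0.270; posterior mean = 0.760

Mode = exp(μ − σ²) = exp(-1.31) = 0.270.
Mean = exp(μ + σ²/2) = exp(-0.275) = 0.760.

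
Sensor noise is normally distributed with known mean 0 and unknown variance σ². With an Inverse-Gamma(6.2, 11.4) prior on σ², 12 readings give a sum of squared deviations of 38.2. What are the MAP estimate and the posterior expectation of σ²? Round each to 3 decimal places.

MAP estimate = 2.311, posterior expectation = 2.723

Posterior: Inverse-Gamma(shape = 6.2+12/2 = 12.2, scale = 11.4+38.2/2 = 30.5).
Mode = β/(α+1) = 30.5/13.2 = 2.311.
Mean = β/(α−1) = 30.5/11.2 = 2.723.
Right-skewed posterior ⇒ mode < mean.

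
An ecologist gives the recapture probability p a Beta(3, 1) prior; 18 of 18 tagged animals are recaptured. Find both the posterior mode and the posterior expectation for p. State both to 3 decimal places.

MAP: 1.000. Posterior mean: 0.955.

Posterior: Beta(3+18, 1+0) = Beta(21, 1).
Since β = 1 ≤ 1 and α > 1, the Beta density is monotone increasing on [0,1]; the mode is at 1.
Mean = 21/(21+1) = 0.955.
The mean is pulled below the mode by the posterior's left skew.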